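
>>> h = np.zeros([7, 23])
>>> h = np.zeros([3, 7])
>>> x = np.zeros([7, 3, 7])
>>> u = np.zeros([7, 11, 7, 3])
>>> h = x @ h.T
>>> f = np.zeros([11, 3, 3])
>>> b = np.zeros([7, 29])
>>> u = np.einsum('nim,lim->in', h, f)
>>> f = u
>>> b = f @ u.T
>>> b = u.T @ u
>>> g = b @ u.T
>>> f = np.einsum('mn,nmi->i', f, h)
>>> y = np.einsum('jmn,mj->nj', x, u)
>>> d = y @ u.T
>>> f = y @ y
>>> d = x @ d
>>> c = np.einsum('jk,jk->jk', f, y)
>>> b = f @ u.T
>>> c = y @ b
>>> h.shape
(7, 3, 3)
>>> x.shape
(7, 3, 7)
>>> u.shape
(3, 7)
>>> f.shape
(7, 7)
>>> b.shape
(7, 3)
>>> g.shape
(7, 3)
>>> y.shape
(7, 7)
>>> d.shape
(7, 3, 3)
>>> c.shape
(7, 3)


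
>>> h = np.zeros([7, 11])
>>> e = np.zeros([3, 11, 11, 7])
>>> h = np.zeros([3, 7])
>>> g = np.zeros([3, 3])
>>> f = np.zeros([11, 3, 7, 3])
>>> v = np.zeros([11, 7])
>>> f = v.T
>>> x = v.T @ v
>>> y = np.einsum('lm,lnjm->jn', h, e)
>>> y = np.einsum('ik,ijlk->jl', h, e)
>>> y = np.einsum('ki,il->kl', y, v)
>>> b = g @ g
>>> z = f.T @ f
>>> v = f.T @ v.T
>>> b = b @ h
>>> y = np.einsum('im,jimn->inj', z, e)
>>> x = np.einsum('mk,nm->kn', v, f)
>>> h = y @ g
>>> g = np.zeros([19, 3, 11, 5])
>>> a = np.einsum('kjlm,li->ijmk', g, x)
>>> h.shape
(11, 7, 3)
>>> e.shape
(3, 11, 11, 7)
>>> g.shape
(19, 3, 11, 5)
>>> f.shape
(7, 11)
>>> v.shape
(11, 11)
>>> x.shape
(11, 7)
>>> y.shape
(11, 7, 3)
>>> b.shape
(3, 7)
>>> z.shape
(11, 11)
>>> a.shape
(7, 3, 5, 19)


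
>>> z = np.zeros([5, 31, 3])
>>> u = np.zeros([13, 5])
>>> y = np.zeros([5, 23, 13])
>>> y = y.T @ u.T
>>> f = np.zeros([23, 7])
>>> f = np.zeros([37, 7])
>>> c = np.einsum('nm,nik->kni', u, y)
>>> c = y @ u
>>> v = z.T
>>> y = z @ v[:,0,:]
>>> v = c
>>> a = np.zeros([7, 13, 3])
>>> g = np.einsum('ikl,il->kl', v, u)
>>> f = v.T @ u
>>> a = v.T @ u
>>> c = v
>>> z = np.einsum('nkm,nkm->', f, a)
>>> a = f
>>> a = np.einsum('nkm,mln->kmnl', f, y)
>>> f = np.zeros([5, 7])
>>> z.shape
()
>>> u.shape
(13, 5)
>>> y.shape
(5, 31, 5)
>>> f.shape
(5, 7)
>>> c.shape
(13, 23, 5)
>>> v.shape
(13, 23, 5)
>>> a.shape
(23, 5, 5, 31)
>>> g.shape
(23, 5)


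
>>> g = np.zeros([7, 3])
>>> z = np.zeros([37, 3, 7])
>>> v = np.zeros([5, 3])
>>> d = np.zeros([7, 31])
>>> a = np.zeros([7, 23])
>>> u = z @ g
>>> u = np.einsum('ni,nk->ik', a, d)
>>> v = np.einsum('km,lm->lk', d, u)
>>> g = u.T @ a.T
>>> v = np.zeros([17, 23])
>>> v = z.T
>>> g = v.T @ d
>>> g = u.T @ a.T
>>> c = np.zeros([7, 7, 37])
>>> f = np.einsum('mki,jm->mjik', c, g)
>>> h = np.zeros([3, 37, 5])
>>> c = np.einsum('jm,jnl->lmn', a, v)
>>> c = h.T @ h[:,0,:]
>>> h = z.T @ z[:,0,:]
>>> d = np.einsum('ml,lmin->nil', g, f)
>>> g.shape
(31, 7)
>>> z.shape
(37, 3, 7)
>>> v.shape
(7, 3, 37)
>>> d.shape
(7, 37, 7)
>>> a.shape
(7, 23)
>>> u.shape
(23, 31)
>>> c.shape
(5, 37, 5)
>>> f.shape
(7, 31, 37, 7)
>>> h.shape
(7, 3, 7)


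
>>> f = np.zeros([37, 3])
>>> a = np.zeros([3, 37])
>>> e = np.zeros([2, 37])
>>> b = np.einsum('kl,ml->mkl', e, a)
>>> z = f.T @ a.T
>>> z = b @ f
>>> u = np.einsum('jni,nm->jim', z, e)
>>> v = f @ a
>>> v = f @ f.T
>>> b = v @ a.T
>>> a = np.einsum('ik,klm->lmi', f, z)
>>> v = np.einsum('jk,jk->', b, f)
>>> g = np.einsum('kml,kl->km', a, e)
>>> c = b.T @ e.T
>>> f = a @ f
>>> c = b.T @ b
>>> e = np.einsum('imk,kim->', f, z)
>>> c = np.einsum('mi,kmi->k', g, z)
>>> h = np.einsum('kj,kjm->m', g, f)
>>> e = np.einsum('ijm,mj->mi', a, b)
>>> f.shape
(2, 3, 3)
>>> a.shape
(2, 3, 37)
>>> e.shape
(37, 2)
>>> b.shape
(37, 3)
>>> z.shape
(3, 2, 3)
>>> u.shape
(3, 3, 37)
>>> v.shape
()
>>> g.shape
(2, 3)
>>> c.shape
(3,)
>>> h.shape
(3,)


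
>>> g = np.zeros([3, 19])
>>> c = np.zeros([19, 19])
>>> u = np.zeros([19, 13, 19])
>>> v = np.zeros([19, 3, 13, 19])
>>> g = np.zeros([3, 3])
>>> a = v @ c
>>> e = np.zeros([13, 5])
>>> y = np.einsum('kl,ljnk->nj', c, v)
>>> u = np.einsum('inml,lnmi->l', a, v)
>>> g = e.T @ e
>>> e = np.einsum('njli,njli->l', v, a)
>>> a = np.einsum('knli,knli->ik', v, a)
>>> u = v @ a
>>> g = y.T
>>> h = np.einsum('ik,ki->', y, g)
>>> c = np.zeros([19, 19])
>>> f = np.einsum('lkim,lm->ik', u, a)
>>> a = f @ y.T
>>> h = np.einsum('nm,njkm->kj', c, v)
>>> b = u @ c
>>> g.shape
(3, 13)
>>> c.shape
(19, 19)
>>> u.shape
(19, 3, 13, 19)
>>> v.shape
(19, 3, 13, 19)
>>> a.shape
(13, 13)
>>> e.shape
(13,)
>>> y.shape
(13, 3)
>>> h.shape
(13, 3)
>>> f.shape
(13, 3)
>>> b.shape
(19, 3, 13, 19)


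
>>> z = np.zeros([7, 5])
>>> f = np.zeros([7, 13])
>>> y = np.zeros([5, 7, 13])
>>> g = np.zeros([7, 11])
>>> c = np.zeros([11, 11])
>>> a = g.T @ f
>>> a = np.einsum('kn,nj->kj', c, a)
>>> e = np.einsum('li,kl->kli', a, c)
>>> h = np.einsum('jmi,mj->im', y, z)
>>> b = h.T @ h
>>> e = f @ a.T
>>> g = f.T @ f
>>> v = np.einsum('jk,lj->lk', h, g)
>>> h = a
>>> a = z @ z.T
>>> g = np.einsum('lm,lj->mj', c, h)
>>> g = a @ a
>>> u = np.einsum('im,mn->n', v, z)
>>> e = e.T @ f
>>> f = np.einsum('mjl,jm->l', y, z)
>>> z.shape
(7, 5)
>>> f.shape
(13,)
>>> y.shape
(5, 7, 13)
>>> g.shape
(7, 7)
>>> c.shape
(11, 11)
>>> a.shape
(7, 7)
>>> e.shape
(11, 13)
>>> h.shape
(11, 13)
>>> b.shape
(7, 7)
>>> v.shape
(13, 7)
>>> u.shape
(5,)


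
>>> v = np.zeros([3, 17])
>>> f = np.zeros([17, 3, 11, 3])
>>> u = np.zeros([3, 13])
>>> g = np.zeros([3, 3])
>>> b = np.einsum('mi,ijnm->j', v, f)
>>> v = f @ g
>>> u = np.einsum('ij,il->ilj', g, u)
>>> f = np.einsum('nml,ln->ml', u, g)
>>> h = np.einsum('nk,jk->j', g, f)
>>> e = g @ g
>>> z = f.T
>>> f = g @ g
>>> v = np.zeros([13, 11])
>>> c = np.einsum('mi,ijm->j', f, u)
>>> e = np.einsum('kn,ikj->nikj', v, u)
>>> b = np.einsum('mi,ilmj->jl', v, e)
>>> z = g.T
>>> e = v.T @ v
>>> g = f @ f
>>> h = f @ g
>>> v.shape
(13, 11)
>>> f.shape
(3, 3)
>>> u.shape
(3, 13, 3)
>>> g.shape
(3, 3)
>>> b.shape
(3, 3)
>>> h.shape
(3, 3)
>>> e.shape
(11, 11)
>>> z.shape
(3, 3)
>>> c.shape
(13,)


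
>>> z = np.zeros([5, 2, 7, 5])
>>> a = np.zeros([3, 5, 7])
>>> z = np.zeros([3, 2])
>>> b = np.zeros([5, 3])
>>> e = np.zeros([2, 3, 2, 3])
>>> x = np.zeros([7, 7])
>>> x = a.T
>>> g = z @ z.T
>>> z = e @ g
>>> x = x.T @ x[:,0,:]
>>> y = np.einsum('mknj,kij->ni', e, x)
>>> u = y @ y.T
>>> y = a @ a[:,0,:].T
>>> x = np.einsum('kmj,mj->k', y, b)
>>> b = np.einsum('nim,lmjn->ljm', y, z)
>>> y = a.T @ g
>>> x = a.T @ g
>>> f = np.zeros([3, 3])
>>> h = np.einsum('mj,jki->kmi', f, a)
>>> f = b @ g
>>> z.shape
(2, 3, 2, 3)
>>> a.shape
(3, 5, 7)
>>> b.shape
(2, 2, 3)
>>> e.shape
(2, 3, 2, 3)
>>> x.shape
(7, 5, 3)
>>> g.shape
(3, 3)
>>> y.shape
(7, 5, 3)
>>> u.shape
(2, 2)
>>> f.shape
(2, 2, 3)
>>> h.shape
(5, 3, 7)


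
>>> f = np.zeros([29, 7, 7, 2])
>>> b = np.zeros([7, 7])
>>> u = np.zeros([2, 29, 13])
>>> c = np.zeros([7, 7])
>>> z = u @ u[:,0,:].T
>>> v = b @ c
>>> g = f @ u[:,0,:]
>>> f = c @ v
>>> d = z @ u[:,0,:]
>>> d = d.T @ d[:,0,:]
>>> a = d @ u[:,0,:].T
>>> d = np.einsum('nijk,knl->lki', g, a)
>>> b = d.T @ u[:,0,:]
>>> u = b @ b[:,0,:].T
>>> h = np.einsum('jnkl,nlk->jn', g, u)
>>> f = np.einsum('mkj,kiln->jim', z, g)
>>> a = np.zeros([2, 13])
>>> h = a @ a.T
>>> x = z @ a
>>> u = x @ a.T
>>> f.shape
(2, 7, 2)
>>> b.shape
(7, 13, 13)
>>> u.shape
(2, 29, 2)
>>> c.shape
(7, 7)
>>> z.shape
(2, 29, 2)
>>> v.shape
(7, 7)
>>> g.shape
(29, 7, 7, 13)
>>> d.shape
(2, 13, 7)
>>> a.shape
(2, 13)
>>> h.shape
(2, 2)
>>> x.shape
(2, 29, 13)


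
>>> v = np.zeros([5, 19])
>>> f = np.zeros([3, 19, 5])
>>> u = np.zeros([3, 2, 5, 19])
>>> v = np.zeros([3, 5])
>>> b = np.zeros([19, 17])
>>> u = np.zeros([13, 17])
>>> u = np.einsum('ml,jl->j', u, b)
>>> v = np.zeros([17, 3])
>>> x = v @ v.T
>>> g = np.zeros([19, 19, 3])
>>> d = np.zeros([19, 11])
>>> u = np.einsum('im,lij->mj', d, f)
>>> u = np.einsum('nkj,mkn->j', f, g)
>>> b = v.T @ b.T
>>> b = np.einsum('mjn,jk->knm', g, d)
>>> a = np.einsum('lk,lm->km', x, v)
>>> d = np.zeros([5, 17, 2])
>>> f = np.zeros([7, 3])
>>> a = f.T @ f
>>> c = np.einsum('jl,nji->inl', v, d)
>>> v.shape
(17, 3)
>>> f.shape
(7, 3)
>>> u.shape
(5,)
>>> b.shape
(11, 3, 19)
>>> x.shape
(17, 17)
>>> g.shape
(19, 19, 3)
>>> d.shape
(5, 17, 2)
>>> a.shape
(3, 3)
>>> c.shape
(2, 5, 3)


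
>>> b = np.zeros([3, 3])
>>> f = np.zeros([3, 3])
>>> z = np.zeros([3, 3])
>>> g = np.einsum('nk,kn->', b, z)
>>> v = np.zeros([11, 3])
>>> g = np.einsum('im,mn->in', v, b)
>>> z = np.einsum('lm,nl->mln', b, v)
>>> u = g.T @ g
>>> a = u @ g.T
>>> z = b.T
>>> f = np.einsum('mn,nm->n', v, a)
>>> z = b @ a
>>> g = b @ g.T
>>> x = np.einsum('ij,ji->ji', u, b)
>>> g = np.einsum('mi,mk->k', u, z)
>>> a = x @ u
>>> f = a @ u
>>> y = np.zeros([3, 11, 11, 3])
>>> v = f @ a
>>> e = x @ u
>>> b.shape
(3, 3)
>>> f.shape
(3, 3)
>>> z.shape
(3, 11)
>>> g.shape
(11,)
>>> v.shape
(3, 3)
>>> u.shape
(3, 3)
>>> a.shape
(3, 3)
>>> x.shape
(3, 3)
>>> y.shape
(3, 11, 11, 3)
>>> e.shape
(3, 3)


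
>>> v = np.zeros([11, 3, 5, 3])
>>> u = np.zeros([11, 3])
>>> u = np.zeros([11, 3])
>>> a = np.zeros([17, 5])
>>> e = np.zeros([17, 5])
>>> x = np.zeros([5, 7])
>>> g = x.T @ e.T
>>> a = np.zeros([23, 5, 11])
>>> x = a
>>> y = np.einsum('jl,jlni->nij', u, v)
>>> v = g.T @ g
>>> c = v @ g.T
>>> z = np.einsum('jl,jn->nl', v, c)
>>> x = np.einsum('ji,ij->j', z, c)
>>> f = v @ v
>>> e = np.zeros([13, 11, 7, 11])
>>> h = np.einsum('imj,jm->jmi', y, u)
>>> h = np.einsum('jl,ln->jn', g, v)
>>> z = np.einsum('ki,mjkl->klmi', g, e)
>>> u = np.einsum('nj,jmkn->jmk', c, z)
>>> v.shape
(17, 17)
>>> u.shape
(7, 11, 13)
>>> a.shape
(23, 5, 11)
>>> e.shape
(13, 11, 7, 11)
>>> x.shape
(7,)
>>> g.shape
(7, 17)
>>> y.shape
(5, 3, 11)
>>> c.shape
(17, 7)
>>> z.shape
(7, 11, 13, 17)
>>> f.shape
(17, 17)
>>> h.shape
(7, 17)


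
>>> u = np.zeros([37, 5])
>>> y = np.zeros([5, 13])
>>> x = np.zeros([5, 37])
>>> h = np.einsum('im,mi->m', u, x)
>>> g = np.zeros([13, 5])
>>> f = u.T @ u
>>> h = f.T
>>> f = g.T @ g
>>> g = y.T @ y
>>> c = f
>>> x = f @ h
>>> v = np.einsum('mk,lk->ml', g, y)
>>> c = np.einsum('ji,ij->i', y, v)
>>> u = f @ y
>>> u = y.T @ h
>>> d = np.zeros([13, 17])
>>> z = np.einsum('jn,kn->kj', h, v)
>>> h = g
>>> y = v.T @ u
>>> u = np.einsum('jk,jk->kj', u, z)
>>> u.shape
(5, 13)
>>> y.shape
(5, 5)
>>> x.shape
(5, 5)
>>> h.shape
(13, 13)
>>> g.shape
(13, 13)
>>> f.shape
(5, 5)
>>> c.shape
(13,)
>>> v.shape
(13, 5)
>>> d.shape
(13, 17)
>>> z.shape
(13, 5)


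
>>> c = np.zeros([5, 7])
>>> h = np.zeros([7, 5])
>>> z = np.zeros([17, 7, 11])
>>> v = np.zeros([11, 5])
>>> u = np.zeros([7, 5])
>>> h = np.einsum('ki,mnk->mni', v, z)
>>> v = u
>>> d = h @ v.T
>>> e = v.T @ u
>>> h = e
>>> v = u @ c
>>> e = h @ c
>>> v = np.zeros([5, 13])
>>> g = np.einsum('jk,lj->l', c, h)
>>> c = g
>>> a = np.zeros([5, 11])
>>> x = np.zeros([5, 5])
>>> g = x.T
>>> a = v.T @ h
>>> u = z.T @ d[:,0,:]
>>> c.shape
(5,)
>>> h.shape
(5, 5)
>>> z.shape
(17, 7, 11)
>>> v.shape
(5, 13)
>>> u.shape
(11, 7, 7)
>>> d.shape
(17, 7, 7)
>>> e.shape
(5, 7)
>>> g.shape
(5, 5)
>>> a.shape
(13, 5)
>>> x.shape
(5, 5)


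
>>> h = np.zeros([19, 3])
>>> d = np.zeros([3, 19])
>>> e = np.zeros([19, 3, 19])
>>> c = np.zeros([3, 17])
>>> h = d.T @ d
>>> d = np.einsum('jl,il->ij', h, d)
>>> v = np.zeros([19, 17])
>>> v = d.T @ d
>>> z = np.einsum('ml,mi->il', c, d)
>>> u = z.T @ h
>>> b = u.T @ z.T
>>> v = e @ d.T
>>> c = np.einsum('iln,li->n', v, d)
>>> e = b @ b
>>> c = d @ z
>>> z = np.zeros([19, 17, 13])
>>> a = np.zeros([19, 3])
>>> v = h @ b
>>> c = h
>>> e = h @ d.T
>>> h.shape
(19, 19)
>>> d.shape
(3, 19)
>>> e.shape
(19, 3)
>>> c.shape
(19, 19)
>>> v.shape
(19, 19)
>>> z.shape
(19, 17, 13)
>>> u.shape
(17, 19)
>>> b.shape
(19, 19)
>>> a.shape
(19, 3)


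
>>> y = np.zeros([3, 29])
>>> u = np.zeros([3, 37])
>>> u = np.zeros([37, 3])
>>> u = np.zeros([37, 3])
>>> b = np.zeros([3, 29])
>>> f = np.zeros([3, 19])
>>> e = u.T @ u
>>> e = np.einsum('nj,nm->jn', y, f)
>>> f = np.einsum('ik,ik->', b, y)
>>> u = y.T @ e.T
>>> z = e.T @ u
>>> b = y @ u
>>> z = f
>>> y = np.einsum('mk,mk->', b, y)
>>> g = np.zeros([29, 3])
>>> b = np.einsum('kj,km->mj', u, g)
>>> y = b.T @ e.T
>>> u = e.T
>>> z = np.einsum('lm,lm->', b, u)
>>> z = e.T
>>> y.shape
(29, 29)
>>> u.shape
(3, 29)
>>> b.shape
(3, 29)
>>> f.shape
()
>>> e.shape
(29, 3)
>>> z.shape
(3, 29)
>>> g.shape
(29, 3)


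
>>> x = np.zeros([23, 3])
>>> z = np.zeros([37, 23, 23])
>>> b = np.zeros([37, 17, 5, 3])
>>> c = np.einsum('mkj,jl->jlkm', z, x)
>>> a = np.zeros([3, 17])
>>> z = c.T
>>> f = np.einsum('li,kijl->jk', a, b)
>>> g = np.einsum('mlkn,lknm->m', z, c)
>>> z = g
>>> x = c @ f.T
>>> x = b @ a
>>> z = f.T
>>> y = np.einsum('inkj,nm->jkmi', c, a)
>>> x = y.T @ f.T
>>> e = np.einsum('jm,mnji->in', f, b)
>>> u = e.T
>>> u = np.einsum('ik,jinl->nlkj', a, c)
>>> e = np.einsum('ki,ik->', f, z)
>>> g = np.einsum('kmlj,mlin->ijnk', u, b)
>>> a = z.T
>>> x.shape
(23, 17, 23, 5)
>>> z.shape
(37, 5)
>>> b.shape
(37, 17, 5, 3)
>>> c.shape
(23, 3, 23, 37)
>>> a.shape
(5, 37)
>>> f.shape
(5, 37)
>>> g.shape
(5, 23, 3, 23)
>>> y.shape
(37, 23, 17, 23)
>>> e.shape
()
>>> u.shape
(23, 37, 17, 23)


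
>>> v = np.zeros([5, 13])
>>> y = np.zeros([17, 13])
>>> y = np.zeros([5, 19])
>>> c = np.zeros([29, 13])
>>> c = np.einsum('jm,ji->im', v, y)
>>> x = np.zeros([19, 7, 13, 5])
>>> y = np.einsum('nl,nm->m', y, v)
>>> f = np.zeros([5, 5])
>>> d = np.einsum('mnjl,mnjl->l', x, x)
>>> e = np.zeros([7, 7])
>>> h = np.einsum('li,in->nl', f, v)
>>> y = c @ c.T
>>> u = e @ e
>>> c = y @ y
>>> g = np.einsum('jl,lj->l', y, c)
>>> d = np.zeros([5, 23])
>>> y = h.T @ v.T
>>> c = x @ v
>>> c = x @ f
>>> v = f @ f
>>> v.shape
(5, 5)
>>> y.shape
(5, 5)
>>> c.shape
(19, 7, 13, 5)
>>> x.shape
(19, 7, 13, 5)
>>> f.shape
(5, 5)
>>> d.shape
(5, 23)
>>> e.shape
(7, 7)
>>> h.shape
(13, 5)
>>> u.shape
(7, 7)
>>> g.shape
(19,)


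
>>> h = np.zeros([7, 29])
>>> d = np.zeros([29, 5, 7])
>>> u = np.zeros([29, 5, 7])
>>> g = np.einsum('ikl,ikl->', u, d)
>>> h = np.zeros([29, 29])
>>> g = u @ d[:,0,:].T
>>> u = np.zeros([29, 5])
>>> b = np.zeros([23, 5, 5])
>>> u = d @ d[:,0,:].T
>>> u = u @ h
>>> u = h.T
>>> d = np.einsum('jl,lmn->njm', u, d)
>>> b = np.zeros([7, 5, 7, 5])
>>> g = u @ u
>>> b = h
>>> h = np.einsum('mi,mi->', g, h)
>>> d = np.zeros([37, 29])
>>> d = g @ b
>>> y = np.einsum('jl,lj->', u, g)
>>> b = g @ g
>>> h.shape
()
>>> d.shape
(29, 29)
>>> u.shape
(29, 29)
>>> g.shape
(29, 29)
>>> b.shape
(29, 29)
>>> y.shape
()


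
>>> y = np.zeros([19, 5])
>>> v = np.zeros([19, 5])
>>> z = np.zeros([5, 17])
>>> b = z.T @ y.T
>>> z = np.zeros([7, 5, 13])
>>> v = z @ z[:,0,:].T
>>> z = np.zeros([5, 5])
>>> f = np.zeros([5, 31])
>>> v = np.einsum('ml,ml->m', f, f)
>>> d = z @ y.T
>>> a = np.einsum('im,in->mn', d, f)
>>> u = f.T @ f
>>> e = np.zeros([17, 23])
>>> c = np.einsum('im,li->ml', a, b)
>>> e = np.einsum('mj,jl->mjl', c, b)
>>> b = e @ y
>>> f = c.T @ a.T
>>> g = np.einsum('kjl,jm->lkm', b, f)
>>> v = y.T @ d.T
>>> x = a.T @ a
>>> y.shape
(19, 5)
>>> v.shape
(5, 5)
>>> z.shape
(5, 5)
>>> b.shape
(31, 17, 5)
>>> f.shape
(17, 19)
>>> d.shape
(5, 19)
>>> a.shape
(19, 31)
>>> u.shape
(31, 31)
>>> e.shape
(31, 17, 19)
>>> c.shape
(31, 17)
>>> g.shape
(5, 31, 19)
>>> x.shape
(31, 31)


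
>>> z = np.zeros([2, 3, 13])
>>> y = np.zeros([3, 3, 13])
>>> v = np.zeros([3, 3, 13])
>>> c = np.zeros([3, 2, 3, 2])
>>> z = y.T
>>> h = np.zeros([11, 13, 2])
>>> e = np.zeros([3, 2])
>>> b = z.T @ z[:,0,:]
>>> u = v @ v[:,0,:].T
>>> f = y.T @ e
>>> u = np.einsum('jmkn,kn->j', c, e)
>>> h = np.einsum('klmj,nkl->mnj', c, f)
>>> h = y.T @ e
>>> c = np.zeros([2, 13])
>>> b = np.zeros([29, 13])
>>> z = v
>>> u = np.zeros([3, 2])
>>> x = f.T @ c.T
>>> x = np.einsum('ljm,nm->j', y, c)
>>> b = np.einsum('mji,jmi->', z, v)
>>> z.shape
(3, 3, 13)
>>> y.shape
(3, 3, 13)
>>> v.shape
(3, 3, 13)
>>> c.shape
(2, 13)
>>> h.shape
(13, 3, 2)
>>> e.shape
(3, 2)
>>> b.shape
()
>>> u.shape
(3, 2)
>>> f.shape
(13, 3, 2)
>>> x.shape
(3,)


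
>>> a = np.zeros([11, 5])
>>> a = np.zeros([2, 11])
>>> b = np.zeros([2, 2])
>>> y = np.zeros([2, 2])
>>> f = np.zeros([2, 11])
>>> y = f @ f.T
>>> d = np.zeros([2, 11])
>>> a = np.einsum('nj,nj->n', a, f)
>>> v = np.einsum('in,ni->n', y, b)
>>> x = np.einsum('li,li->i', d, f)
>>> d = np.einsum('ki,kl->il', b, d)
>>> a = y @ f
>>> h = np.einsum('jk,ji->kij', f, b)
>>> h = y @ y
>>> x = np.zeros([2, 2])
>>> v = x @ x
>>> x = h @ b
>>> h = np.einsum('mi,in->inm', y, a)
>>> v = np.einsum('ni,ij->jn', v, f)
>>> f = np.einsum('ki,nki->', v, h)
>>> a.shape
(2, 11)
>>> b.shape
(2, 2)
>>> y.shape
(2, 2)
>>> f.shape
()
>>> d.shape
(2, 11)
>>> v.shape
(11, 2)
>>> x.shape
(2, 2)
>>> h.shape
(2, 11, 2)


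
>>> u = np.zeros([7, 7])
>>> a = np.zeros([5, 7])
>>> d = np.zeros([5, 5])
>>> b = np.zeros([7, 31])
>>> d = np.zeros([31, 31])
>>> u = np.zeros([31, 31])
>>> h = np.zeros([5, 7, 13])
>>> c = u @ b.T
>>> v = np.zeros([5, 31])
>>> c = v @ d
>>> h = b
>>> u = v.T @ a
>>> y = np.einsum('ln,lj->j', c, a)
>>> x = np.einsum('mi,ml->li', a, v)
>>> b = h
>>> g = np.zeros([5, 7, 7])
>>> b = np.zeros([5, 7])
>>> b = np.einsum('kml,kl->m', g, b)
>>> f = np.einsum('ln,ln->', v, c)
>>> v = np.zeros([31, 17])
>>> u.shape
(31, 7)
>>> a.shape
(5, 7)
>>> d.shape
(31, 31)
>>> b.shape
(7,)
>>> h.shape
(7, 31)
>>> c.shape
(5, 31)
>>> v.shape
(31, 17)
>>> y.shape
(7,)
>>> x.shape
(31, 7)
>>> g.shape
(5, 7, 7)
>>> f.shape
()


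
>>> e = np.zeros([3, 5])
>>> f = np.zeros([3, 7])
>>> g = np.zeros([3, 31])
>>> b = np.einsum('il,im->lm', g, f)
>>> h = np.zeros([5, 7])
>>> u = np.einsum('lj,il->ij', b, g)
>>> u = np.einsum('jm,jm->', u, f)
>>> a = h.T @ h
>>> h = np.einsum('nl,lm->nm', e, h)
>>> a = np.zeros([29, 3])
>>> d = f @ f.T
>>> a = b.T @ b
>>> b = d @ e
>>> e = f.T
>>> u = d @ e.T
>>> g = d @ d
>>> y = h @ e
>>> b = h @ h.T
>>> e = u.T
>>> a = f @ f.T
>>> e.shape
(7, 3)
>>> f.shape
(3, 7)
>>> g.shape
(3, 3)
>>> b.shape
(3, 3)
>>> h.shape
(3, 7)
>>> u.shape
(3, 7)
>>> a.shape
(3, 3)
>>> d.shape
(3, 3)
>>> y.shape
(3, 3)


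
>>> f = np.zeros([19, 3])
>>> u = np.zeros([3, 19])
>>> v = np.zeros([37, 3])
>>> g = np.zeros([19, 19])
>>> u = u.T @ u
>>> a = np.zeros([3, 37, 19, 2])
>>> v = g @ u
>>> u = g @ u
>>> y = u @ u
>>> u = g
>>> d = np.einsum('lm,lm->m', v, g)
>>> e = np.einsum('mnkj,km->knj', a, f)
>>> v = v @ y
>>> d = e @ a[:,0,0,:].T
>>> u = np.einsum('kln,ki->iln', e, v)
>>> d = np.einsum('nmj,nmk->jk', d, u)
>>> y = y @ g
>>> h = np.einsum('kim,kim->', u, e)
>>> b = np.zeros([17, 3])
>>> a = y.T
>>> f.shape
(19, 3)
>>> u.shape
(19, 37, 2)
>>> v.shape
(19, 19)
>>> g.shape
(19, 19)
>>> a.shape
(19, 19)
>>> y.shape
(19, 19)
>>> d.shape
(3, 2)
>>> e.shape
(19, 37, 2)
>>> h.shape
()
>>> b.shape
(17, 3)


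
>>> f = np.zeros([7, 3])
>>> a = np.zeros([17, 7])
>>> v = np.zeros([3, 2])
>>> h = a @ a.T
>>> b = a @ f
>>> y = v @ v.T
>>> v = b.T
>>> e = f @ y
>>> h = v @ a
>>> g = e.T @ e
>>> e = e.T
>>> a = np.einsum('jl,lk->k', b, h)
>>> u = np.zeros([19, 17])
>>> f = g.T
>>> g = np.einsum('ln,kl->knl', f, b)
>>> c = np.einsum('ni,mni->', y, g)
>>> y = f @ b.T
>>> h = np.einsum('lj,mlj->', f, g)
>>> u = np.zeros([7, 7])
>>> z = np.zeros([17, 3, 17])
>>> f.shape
(3, 3)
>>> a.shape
(7,)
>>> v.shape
(3, 17)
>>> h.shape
()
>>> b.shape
(17, 3)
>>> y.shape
(3, 17)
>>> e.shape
(3, 7)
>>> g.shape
(17, 3, 3)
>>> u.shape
(7, 7)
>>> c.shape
()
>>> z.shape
(17, 3, 17)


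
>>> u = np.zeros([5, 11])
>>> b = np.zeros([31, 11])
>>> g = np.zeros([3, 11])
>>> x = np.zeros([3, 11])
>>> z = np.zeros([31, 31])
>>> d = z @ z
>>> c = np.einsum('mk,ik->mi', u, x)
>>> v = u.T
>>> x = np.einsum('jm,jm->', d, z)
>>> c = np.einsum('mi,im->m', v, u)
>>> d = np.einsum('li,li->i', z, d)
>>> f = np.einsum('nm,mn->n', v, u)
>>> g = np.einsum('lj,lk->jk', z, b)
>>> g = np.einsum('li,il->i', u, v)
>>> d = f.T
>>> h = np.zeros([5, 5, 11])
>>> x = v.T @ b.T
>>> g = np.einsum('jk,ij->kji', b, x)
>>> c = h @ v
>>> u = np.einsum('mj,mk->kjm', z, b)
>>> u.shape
(11, 31, 31)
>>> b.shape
(31, 11)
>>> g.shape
(11, 31, 5)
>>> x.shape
(5, 31)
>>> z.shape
(31, 31)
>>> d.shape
(11,)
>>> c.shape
(5, 5, 5)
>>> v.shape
(11, 5)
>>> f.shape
(11,)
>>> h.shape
(5, 5, 11)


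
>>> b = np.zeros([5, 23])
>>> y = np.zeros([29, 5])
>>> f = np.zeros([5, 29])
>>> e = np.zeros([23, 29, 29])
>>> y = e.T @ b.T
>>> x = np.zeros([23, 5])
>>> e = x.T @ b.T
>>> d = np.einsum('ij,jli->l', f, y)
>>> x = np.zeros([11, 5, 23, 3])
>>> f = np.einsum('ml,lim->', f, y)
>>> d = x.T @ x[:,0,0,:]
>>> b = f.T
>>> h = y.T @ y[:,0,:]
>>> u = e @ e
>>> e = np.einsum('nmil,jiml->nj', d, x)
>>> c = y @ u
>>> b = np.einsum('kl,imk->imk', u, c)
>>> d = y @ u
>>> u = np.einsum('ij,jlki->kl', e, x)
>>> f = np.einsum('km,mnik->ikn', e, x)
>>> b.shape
(29, 29, 5)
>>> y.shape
(29, 29, 5)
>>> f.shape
(23, 3, 5)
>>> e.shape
(3, 11)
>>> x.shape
(11, 5, 23, 3)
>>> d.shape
(29, 29, 5)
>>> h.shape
(5, 29, 5)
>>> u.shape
(23, 5)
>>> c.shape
(29, 29, 5)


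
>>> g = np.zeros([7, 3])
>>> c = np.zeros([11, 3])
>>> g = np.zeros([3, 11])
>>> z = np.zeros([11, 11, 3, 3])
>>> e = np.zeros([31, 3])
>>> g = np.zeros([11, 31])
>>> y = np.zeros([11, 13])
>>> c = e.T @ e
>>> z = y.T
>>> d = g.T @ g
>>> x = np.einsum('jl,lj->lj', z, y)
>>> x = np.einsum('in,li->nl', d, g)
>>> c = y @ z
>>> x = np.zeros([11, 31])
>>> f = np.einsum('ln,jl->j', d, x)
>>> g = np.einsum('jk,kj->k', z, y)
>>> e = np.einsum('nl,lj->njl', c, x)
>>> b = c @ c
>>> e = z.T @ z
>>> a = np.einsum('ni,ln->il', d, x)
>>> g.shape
(11,)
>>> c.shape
(11, 11)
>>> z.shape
(13, 11)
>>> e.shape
(11, 11)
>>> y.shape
(11, 13)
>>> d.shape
(31, 31)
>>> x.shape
(11, 31)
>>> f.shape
(11,)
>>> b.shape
(11, 11)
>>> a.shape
(31, 11)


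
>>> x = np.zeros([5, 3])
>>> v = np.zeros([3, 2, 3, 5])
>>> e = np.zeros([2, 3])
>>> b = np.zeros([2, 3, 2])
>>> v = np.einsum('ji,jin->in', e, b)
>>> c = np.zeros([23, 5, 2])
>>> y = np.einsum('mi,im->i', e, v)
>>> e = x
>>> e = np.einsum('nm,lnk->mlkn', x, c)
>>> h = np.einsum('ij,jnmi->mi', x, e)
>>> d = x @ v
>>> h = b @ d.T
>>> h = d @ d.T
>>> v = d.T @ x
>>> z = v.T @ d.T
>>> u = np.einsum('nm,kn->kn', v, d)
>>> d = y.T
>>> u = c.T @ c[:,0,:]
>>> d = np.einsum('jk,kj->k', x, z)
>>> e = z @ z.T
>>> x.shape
(5, 3)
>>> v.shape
(2, 3)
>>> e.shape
(3, 3)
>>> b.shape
(2, 3, 2)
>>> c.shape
(23, 5, 2)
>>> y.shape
(3,)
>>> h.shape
(5, 5)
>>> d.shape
(3,)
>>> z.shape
(3, 5)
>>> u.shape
(2, 5, 2)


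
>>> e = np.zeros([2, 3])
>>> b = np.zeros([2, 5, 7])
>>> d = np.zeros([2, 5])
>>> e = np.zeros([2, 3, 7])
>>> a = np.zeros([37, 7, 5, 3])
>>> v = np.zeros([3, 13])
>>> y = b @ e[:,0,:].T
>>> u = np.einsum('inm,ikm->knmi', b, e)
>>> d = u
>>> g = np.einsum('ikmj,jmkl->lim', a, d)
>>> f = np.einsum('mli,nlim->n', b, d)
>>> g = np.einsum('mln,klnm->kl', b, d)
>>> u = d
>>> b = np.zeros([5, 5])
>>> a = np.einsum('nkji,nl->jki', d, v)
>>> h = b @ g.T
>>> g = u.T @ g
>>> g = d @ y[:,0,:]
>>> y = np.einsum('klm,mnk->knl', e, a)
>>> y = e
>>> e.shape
(2, 3, 7)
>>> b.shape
(5, 5)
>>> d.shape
(3, 5, 7, 2)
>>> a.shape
(7, 5, 2)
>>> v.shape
(3, 13)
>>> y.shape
(2, 3, 7)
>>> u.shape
(3, 5, 7, 2)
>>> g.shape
(3, 5, 7, 2)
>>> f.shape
(3,)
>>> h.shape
(5, 3)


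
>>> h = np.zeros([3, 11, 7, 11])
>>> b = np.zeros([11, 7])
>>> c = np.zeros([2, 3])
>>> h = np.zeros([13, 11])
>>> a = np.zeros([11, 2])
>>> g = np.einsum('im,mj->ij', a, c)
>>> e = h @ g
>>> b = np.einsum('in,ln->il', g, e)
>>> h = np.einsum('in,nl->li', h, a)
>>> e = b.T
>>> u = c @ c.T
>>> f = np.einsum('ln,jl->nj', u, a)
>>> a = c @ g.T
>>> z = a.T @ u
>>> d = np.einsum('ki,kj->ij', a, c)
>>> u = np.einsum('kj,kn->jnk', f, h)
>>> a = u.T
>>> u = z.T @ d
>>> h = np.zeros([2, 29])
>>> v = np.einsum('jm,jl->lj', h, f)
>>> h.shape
(2, 29)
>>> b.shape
(11, 13)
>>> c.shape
(2, 3)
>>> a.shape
(2, 13, 11)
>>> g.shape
(11, 3)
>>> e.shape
(13, 11)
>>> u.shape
(2, 3)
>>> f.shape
(2, 11)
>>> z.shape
(11, 2)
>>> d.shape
(11, 3)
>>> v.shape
(11, 2)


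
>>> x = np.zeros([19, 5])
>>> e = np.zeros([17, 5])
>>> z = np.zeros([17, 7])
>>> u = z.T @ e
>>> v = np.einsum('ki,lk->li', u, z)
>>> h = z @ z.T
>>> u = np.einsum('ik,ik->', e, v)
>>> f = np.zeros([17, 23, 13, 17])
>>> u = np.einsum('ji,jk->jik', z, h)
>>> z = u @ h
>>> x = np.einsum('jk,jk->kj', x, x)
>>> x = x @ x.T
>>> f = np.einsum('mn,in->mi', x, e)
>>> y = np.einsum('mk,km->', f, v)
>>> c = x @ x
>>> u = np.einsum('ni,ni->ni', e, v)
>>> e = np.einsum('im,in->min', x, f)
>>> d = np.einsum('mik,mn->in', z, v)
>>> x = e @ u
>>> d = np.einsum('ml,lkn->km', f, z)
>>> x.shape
(5, 5, 5)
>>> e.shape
(5, 5, 17)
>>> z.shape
(17, 7, 17)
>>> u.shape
(17, 5)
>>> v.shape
(17, 5)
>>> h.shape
(17, 17)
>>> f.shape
(5, 17)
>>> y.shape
()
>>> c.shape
(5, 5)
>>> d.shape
(7, 5)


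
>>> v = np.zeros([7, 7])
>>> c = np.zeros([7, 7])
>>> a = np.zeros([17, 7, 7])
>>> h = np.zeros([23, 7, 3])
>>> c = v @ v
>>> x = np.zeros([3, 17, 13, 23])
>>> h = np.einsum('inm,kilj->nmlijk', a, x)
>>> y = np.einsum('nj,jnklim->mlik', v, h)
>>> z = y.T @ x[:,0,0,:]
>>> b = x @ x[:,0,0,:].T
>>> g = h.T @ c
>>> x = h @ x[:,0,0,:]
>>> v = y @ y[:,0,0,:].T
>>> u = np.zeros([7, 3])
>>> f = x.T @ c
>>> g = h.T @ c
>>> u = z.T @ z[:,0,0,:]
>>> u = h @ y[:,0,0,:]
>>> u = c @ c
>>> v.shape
(3, 17, 23, 3)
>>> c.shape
(7, 7)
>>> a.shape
(17, 7, 7)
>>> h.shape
(7, 7, 13, 17, 23, 3)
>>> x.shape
(7, 7, 13, 17, 23, 23)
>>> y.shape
(3, 17, 23, 13)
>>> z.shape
(13, 23, 17, 23)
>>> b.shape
(3, 17, 13, 3)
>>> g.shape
(3, 23, 17, 13, 7, 7)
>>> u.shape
(7, 7)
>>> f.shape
(23, 23, 17, 13, 7, 7)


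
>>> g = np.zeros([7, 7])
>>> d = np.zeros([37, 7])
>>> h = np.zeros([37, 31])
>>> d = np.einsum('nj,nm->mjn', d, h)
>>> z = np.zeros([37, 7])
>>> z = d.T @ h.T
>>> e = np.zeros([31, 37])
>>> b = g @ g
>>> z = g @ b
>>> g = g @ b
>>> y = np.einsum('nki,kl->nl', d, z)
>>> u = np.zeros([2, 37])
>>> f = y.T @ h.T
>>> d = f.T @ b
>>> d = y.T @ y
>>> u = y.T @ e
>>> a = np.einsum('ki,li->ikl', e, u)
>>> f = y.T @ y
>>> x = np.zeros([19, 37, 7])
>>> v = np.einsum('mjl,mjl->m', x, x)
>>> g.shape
(7, 7)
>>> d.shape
(7, 7)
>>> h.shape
(37, 31)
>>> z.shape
(7, 7)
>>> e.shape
(31, 37)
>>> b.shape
(7, 7)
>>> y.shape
(31, 7)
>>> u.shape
(7, 37)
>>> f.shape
(7, 7)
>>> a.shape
(37, 31, 7)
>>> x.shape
(19, 37, 7)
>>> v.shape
(19,)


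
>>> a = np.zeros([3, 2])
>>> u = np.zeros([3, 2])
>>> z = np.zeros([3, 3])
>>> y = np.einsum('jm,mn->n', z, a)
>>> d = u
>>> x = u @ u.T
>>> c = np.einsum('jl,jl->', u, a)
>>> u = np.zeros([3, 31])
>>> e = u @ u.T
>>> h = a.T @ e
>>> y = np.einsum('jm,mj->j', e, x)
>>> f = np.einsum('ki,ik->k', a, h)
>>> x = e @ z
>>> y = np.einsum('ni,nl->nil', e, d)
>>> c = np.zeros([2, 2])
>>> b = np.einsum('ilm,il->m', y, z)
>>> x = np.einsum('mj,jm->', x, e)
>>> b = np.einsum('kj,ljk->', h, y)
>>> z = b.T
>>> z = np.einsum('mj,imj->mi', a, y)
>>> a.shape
(3, 2)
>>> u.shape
(3, 31)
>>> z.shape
(3, 3)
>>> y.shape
(3, 3, 2)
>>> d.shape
(3, 2)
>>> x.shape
()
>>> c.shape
(2, 2)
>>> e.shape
(3, 3)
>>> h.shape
(2, 3)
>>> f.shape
(3,)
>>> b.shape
()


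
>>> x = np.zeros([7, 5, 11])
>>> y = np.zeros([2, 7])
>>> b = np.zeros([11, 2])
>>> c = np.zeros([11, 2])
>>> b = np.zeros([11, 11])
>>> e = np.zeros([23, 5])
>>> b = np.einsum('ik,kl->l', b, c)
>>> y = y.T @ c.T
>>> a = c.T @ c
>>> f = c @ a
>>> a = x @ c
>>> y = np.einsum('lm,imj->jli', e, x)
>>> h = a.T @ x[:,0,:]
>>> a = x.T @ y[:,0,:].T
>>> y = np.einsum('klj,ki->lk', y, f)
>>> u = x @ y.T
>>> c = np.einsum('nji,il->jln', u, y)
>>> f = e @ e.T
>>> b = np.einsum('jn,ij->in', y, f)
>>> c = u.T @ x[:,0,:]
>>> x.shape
(7, 5, 11)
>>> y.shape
(23, 11)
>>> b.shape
(23, 11)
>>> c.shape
(23, 5, 11)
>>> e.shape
(23, 5)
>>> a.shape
(11, 5, 11)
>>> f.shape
(23, 23)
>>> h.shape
(2, 5, 11)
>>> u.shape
(7, 5, 23)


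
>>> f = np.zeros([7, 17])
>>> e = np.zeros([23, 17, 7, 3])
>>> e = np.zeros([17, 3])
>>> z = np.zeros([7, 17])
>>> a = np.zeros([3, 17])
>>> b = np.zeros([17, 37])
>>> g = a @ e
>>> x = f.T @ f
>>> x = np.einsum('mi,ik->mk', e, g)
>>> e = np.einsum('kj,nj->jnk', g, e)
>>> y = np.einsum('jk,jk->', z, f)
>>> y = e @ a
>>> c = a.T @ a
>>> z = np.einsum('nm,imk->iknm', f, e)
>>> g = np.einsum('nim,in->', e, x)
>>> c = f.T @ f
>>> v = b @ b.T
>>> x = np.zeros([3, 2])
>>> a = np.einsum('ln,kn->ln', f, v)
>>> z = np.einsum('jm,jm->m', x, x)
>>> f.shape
(7, 17)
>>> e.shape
(3, 17, 3)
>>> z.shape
(2,)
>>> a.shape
(7, 17)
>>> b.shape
(17, 37)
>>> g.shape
()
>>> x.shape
(3, 2)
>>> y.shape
(3, 17, 17)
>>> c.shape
(17, 17)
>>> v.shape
(17, 17)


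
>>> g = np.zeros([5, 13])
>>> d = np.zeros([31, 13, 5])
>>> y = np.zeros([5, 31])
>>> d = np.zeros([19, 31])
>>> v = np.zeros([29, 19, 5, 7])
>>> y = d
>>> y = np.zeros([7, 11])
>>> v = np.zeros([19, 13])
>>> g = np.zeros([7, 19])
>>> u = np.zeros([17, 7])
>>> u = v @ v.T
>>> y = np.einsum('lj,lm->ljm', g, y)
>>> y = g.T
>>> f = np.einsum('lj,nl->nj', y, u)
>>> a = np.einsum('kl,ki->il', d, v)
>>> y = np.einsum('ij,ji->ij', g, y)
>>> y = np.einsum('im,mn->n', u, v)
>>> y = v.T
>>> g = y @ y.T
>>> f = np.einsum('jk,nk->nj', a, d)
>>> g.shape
(13, 13)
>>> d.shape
(19, 31)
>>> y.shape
(13, 19)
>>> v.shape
(19, 13)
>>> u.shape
(19, 19)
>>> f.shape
(19, 13)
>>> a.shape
(13, 31)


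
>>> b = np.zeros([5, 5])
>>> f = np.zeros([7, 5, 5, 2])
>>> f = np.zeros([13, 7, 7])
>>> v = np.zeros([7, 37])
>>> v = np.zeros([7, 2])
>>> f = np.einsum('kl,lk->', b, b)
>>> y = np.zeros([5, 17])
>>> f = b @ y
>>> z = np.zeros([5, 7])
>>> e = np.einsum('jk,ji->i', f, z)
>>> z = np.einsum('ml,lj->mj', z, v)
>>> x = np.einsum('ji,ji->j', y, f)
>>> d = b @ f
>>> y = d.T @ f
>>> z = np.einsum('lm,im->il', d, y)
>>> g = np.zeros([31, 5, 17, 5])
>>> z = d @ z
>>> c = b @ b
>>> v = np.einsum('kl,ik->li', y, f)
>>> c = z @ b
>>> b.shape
(5, 5)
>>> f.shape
(5, 17)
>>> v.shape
(17, 5)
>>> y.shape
(17, 17)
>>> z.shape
(5, 5)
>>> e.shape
(7,)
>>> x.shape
(5,)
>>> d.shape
(5, 17)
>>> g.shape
(31, 5, 17, 5)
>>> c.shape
(5, 5)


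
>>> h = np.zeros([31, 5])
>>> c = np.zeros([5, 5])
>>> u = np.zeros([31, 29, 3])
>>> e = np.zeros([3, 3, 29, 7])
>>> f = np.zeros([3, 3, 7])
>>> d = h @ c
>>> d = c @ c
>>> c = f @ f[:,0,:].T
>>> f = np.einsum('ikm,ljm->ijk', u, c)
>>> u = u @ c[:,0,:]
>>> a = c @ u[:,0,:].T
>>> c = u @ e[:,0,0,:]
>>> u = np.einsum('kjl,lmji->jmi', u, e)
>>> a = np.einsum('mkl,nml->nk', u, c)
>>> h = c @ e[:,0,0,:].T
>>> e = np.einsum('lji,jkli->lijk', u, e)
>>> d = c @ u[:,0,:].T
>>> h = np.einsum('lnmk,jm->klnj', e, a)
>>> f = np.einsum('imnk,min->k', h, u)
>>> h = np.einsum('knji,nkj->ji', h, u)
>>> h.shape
(7, 31)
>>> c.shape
(31, 29, 7)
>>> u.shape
(29, 3, 7)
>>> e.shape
(29, 7, 3, 3)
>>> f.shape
(31,)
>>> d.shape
(31, 29, 29)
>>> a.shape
(31, 3)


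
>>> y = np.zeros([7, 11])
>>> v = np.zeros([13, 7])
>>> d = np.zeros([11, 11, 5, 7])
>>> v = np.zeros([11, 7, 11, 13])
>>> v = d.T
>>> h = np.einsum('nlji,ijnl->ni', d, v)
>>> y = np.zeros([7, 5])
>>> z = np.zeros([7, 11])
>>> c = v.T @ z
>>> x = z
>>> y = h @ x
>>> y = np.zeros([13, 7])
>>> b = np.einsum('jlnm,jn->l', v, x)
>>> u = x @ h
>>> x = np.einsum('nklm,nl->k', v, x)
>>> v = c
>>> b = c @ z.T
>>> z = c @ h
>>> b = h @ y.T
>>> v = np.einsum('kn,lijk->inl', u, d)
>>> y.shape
(13, 7)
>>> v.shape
(11, 7, 11)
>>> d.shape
(11, 11, 5, 7)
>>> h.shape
(11, 7)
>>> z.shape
(11, 11, 5, 7)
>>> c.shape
(11, 11, 5, 11)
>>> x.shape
(5,)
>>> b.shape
(11, 13)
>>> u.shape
(7, 7)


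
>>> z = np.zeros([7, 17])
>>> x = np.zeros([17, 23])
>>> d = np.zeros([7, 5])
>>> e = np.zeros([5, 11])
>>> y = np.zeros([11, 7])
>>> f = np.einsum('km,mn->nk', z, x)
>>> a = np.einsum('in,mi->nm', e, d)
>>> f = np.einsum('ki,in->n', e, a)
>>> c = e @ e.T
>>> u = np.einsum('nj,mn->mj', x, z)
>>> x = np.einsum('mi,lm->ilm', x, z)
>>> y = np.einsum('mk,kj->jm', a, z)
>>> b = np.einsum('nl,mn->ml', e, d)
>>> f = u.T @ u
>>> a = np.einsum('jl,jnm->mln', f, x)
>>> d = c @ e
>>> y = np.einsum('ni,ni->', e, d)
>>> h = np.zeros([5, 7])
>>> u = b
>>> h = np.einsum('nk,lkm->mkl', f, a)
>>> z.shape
(7, 17)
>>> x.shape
(23, 7, 17)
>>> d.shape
(5, 11)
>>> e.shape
(5, 11)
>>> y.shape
()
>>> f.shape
(23, 23)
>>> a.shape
(17, 23, 7)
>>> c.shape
(5, 5)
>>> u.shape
(7, 11)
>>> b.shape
(7, 11)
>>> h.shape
(7, 23, 17)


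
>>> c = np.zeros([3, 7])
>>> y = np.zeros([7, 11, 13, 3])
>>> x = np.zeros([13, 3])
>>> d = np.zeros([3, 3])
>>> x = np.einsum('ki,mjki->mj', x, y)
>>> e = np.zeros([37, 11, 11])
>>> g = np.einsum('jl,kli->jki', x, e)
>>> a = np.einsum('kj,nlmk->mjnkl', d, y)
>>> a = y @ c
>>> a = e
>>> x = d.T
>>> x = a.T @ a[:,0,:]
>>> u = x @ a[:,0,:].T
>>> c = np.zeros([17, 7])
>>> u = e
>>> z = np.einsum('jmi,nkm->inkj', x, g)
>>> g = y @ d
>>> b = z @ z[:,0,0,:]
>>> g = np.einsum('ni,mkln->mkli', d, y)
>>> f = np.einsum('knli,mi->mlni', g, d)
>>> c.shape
(17, 7)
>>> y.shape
(7, 11, 13, 3)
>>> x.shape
(11, 11, 11)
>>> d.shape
(3, 3)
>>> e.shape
(37, 11, 11)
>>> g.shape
(7, 11, 13, 3)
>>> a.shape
(37, 11, 11)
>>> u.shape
(37, 11, 11)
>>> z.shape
(11, 7, 37, 11)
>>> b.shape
(11, 7, 37, 11)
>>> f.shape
(3, 13, 11, 3)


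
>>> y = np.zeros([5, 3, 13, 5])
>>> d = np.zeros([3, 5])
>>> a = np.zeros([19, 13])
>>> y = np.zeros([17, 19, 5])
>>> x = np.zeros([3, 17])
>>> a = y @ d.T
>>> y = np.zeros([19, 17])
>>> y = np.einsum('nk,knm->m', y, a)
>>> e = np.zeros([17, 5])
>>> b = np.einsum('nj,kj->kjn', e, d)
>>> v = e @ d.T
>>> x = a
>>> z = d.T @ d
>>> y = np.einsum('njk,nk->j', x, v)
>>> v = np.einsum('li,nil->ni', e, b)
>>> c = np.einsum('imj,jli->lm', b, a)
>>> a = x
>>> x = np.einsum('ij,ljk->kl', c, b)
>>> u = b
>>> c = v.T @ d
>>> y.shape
(19,)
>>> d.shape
(3, 5)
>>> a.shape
(17, 19, 3)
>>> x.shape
(17, 3)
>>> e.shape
(17, 5)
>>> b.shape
(3, 5, 17)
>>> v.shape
(3, 5)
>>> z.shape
(5, 5)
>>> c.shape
(5, 5)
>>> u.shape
(3, 5, 17)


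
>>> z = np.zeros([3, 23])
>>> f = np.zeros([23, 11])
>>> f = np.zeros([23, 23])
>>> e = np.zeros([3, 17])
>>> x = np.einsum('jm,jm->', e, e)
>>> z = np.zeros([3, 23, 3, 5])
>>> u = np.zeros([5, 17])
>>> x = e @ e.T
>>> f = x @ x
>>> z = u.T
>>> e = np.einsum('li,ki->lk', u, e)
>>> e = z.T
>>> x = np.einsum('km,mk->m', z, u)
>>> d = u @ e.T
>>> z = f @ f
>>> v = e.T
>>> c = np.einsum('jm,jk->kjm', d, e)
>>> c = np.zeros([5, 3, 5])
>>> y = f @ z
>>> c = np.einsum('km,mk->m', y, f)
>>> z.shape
(3, 3)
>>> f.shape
(3, 3)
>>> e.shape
(5, 17)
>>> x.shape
(5,)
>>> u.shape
(5, 17)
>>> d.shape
(5, 5)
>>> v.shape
(17, 5)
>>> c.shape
(3,)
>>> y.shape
(3, 3)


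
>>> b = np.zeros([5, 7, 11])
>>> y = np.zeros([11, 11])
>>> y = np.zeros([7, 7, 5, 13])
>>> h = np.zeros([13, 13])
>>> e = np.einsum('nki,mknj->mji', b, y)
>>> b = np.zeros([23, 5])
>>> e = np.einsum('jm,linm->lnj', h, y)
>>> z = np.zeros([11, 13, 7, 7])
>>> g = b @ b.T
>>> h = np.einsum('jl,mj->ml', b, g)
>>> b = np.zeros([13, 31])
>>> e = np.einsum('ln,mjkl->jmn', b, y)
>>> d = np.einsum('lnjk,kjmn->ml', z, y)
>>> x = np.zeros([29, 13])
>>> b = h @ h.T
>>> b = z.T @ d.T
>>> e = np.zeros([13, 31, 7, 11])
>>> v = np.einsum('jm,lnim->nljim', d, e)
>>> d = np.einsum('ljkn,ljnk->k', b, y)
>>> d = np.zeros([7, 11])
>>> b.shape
(7, 7, 13, 5)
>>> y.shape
(7, 7, 5, 13)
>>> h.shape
(23, 5)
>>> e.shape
(13, 31, 7, 11)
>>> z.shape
(11, 13, 7, 7)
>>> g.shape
(23, 23)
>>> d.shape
(7, 11)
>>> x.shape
(29, 13)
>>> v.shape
(31, 13, 5, 7, 11)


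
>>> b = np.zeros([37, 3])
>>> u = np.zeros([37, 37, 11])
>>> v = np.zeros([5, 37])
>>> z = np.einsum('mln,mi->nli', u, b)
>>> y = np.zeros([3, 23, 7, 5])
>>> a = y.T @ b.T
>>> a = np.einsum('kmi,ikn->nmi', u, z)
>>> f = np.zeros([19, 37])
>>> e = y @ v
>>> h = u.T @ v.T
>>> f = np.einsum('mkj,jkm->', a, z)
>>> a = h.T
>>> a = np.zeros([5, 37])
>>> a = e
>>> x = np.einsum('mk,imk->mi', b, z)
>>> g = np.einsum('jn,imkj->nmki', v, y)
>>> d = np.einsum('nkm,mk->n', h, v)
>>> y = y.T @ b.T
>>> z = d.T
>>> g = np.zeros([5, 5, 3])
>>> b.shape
(37, 3)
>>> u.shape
(37, 37, 11)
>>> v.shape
(5, 37)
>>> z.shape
(11,)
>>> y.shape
(5, 7, 23, 37)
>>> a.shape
(3, 23, 7, 37)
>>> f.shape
()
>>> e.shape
(3, 23, 7, 37)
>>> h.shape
(11, 37, 5)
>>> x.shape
(37, 11)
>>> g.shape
(5, 5, 3)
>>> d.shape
(11,)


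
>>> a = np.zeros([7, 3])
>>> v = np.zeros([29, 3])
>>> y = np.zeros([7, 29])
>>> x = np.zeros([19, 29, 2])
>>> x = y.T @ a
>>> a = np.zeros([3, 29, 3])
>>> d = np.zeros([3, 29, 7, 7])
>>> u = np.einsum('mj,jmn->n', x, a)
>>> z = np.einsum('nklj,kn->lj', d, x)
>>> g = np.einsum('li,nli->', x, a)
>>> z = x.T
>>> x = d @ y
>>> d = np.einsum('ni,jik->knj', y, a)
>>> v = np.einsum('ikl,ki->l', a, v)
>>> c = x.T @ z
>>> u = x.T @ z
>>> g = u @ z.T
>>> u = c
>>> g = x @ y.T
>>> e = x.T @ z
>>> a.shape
(3, 29, 3)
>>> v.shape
(3,)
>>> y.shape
(7, 29)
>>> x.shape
(3, 29, 7, 29)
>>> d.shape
(3, 7, 3)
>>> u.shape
(29, 7, 29, 29)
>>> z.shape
(3, 29)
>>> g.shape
(3, 29, 7, 7)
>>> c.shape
(29, 7, 29, 29)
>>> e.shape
(29, 7, 29, 29)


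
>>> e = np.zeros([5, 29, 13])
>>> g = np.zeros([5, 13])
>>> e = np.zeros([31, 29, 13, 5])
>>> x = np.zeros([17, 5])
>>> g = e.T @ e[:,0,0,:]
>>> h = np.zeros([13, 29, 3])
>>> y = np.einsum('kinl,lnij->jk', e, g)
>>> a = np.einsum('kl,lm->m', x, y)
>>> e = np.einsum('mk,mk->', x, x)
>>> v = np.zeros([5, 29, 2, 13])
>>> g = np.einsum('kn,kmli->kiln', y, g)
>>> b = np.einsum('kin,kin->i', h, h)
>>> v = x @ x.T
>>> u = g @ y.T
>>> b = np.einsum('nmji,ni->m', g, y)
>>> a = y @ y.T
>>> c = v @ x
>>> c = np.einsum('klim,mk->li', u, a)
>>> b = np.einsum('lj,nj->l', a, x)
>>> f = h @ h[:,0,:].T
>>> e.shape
()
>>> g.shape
(5, 5, 29, 31)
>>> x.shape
(17, 5)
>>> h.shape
(13, 29, 3)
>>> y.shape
(5, 31)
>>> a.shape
(5, 5)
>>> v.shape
(17, 17)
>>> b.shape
(5,)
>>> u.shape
(5, 5, 29, 5)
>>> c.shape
(5, 29)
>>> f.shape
(13, 29, 13)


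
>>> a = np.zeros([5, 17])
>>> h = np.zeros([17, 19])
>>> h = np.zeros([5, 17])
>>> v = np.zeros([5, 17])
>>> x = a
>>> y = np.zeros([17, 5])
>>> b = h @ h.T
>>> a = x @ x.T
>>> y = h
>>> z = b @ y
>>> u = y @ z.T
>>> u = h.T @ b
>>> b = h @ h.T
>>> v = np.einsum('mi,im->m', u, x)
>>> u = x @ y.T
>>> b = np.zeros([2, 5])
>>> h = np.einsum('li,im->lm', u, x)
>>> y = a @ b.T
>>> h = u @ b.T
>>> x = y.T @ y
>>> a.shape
(5, 5)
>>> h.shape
(5, 2)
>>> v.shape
(17,)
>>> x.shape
(2, 2)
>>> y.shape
(5, 2)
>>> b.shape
(2, 5)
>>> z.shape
(5, 17)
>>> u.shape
(5, 5)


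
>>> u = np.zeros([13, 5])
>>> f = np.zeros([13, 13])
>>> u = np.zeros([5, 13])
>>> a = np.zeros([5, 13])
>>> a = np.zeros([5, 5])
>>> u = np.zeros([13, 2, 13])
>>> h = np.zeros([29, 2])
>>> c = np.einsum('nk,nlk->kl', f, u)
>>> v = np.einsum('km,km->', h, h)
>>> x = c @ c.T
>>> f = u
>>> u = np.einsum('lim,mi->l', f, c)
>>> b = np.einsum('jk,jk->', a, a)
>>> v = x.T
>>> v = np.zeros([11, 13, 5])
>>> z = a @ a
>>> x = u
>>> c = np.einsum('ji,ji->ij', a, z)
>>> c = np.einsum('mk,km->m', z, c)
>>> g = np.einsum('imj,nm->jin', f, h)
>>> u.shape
(13,)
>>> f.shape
(13, 2, 13)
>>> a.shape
(5, 5)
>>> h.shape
(29, 2)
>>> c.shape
(5,)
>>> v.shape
(11, 13, 5)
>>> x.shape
(13,)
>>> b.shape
()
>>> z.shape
(5, 5)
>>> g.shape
(13, 13, 29)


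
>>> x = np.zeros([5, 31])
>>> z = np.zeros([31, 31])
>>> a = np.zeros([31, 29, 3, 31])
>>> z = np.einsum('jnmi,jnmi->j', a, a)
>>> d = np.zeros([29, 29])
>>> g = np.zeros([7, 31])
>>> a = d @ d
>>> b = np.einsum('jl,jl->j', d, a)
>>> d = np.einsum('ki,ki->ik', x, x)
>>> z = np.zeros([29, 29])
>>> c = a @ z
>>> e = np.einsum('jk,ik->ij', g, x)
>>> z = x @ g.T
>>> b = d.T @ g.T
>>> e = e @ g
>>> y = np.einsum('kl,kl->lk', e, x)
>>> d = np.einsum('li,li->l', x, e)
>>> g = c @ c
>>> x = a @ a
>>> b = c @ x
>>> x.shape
(29, 29)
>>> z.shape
(5, 7)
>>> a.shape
(29, 29)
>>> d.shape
(5,)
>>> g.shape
(29, 29)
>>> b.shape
(29, 29)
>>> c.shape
(29, 29)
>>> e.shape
(5, 31)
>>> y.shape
(31, 5)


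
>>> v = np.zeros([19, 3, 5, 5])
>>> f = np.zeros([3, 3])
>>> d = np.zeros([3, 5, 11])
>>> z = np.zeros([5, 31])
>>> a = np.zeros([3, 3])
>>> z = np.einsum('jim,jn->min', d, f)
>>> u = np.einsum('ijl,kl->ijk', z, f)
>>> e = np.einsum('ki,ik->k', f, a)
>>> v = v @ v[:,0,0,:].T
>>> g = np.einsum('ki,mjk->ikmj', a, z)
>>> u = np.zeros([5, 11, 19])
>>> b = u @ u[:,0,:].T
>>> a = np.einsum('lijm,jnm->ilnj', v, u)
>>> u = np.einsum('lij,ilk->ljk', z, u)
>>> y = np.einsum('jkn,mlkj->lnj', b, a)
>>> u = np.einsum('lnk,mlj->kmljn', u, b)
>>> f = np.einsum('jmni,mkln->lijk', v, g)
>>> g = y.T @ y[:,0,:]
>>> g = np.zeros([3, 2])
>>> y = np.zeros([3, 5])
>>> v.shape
(19, 3, 5, 19)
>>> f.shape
(11, 19, 19, 3)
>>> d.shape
(3, 5, 11)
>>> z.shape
(11, 5, 3)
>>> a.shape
(3, 19, 11, 5)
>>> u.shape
(19, 5, 11, 5, 3)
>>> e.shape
(3,)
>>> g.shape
(3, 2)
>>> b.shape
(5, 11, 5)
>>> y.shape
(3, 5)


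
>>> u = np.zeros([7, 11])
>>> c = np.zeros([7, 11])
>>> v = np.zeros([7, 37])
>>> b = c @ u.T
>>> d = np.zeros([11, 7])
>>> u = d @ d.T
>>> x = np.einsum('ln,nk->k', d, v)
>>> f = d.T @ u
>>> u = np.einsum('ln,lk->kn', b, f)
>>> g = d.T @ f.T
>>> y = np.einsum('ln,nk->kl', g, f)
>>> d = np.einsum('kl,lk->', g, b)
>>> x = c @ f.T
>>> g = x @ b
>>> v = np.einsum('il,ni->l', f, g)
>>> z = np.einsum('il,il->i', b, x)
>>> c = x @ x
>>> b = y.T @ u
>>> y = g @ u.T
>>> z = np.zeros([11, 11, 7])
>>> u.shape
(11, 7)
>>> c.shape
(7, 7)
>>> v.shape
(11,)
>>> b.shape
(7, 7)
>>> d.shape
()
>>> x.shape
(7, 7)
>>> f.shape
(7, 11)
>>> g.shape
(7, 7)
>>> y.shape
(7, 11)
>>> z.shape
(11, 11, 7)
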